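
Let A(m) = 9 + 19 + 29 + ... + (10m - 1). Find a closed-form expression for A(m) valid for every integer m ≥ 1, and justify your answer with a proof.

We claim A(m) = m(5m + 4) for all m ≥ 1.
When m = 1: A(1) = 9, and the closed form gives 9. They agree.
Suppose the result is true for m = p, so A(p) = p(5p + 4).
Then A(p+1) = A(p) + (10p + 9) = (p(5p + 4)) + (10p + 9).
Simplifying, A(p+1) = (p + 1)(5p + 9) = (p+1)(5(p+1) + 4),
which is the closed form with m = p+1.
By induction, the statement is established for all m ≥ 1.

A(m) = m(5m + 4)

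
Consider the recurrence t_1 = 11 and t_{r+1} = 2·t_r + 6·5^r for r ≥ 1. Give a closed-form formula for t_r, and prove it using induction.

Computing the first terms: t_1 = 11, t_2 = 52, t_3 = 254. This suggests t_r = 2^(r - 1) + 2·5^r.
When r = 1: the formula gives 11 = 11 = t_1.
Suppose the result is true for r = i, so t_i = 2^(i - 1) + 2·5^i.
Then t_{i+1} = 2·t_i + 6·5^i = 2·(2^(i - 1) + 2·5^i) + 6·5^i = 2^i + 2·5^(i + 1) = 2^((i+1) - 1) + 2·5^(i+1),
which is the claimed formula at r = i+1.
This completes the induction.

t_r = 2^(r - 1) + 2·5^r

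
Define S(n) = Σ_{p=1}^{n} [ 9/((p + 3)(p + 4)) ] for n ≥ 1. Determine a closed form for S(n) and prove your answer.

We claim S(n) = 9n/(4(n + 4)) for all n ≥ 1.
When n = 1: S(1) = 9/20, and the closed form gives 9/20. They agree.
Suppose the result is true for n = p, so S(p) = 9p/(4(p + 4)).
Then S(p+1) = S(p) + (9/((p + 4)(p + 5))) = (9p/(4(p + 4))) + (9/((p + 4)(p + 5))).
Simplifying, S(p+1) = 9(p + 1)/(4(p + 5)) = 9(p+1)/(4((p+1) + 4)),
which is the closed form with n = p+1.
By induction, the statement is established for all n ≥ 1.

S(n) = 9n/(4(n + 4))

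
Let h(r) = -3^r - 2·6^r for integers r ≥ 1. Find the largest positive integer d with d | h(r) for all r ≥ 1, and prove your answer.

Computing the first values: h(1) = -15 and h(2) = -81; gcd(-15, -81) = 3, so d ≤ 3.
We prove 3 | -3^r - 2·6^r for all r ≥ 1 by induction on r.
Base case (r = 1): h(1) = -15 = 3·(-5), so 3 | h(1).
Inductive step: suppose the statement holds for some m ≥ 1, i.e. 3 | h(m). Then
h(m+1) − 6·h(m) = (-3^(m+1) - 2·6^(m+1)) − 6·(-3^m - 2·6^m) = (-1)·3^m·(3 − 6) = (3)·3^m. Since 3 | h(m) by the inductive hypothesis, 3 | 6·h(m); and 3 | 3 since 3 = 3·1. Therefore 3 | h(m+1).
By the principle of mathematical induction, the result holds for all r ≥ 1.
Therefore the largest such d is 3.

d = 3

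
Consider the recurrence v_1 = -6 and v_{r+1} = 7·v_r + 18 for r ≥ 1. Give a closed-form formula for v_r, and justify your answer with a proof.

Computing the first terms: v_1 = -6, v_2 = -24, v_3 = -150. This suggests v_r = -3·7^(r - 1) - 3.
For the base case r = 1: the formula gives -6 = -6 = v_1.
For the inductive step, assume it holds for an arbitrary k ≥ 1, so v_k = -3·7^(k - 1) - 3.
Then v_{k+1} = 7·v_k + 18 = 7·(-3·7^(k - 1) - 3) + 18 = -3·7^k - 3 = -3·7^((k+1) - 1) - 3,
which is the claimed formula at r = k+1.
Hence, by induction on r, the claim holds for every r ≥ 1.

v_r = -3·7^(r - 1) - 3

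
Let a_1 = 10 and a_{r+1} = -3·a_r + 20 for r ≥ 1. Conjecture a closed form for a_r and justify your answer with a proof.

Computing the first terms: a_1 = 10, a_2 = -10, a_3 = 50. This suggests a_r = 5(-3)^(r - 1) + 5.
Base step (r = 1): the formula gives 10 = 10 = a_1.
Suppose the result is true for r = p, so a_p = 5(-3)^(p - 1) + 5.
Then a_{p+1} = -3·a_p + 20 = -3·(5(-3)^(p - 1) + 5) + 20 = 5(-3)^p + 5 = 5(-3)^((p+1) - 1) + 5,
which is the claimed formula at r = p+1.
By the principle of mathematical induction, the result holds for all r ≥ 1.

a_r = 5(-3)^(r - 1) + 5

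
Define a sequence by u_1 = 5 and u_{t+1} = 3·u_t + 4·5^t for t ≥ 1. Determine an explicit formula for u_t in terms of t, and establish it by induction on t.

u_t = -5·3^(t - 1) + 2·5^t

Computing the first terms: u_1 = 5, u_2 = 35, u_3 = 205. This suggests u_t = -5·3^(t - 1) + 2·5^t.
Base step (t = 1): the formula gives 5 = 5 = u_1.
Inductive step: assume the claim holds for t = i, so u_i = -5·3^(i - 1) + 2·5^i.
Then u_{i+1} = 3·u_i + 4·5^i = 3·(-5·3^(i - 1) + 2·5^i) + 4·5^i = -5·3^i + 2·5^(i + 1) = -5·3^((i+1) - 1) + 2·5^(i+1),
which is the claimed formula at t = i+1.
Hence, by induction on t, the claim holds for every t ≥ 1.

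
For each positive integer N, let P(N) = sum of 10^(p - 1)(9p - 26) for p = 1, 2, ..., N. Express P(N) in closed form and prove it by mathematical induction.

We claim P(N) = 10^N(N - 3) + 3 for all N ≥ 1.
Base case (N = 1): P(1) = -17, and the closed form gives -17. They agree.
For the inductive step, assume it holds for an arbitrary p ≥ 1, so P(p) = 10^p(p - 3) + 3.
Then P(p+1) = P(p) + (10^p(9p - 17)) = (10^p(p - 3) + 3) + (10^p(9p - 17)).
Simplifying, P(p+1) = 10·10^p·p - 20·10^p + 3 = 10^(p+1)((p+1) - 3) + 3,
which is the closed form with N = p+1.
This completes the induction.

P(N) = 10^N(N - 3) + 3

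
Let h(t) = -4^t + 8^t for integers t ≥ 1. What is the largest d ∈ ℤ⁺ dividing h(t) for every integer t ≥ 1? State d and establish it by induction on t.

d = 4

Computing the first values: h(1) = 4 and h(2) = 48; gcd(4, 48) = 4, so d ≤ 4.
We prove 4 | -4^t + 8^t for all t ≥ 1 by induction on t.
For the base case t = 1: h(1) = 4 = 4·(1), so 4 | h(1).
Inductive step: assume the claim holds for t = m, i.e. 4 | h(m). Then
8^{m+1} − 4^{m+1} = 8·8^m − 4·4^m = 8·(8^m − 4^m) + (4)·4^m. The first term is divisible by 4 by the inductive hypothesis, and the second term (4)·4^m is divisible by 4 since 4 | 4. Hence 4 | h(m+1).
This completes the induction.
Therefore the largest such d is 4.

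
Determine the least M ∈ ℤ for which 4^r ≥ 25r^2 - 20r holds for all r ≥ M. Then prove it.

At r = 4: 256 < 320, so the inequality fails and M ≥ 5. We prove 4^r ≥ 25r^2 - 20r for all r ≥ 5.
Base case (r = 5): 4^r = 1024 and 25r^2 - 20r = 525, so 1024 ≥ 525.
Inductive step: suppose the statement holds for some k ≥ 5, so 4^k ≥ 25k^2 - 20k.
Then 4^(k + 1) = 4·(4^k) ≥ 4·(25k^2 - 20k).
Also, for k ≥ 5 we have 4·(25k^2 - 20k) ≥ 25(k+1)^2 - 20(k+1), since 4·(25k^2 - 20k) − (25(k+1)^2 - 20(k+1)) = 75k^2 - 110k - 5, which is nonnegative for all k ≥ 5.
Combining, 4^(k + 1) ≥ 25(k+1)^2 - 20(k+1).
By induction, the statement is established for all r ≥ 5.
Hence the smallest such M is 5.

M = 5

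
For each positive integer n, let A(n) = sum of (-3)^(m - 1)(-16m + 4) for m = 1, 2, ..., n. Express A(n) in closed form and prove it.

We claim A(n) = 4(-3)^n·n for all n ≥ 1.
Base step (n = 1): A(1) = -12, and the closed form gives -12. They agree.
For the inductive step, assume it holds for an arbitrary m ≥ 1, so A(m) = 4(-3)^m·m.
Then A(m+1) = A(m) + ((-3)^m(-16m - 12)) = (4(-3)^m·m) + ((-3)^m(-16m - 12)).
Simplifying, A(m+1) = (-3)^(m + 1)(4m + 4) = 4(-3)^(m+1)·(m+1),
which is the closed form with n = m+1.
By the principle of mathematical induction, the result holds for all n ≥ 1.

A(n) = 4(-3)^n·n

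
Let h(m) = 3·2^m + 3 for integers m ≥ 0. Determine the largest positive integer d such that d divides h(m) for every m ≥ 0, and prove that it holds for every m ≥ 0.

Computing the first values: h(0) = 6 and h(1) = 9; gcd(6, 9) = 3, so d ≤ 3.
We prove 3 | 3·2^m + 3 for all m ≥ 0 by induction on m.
Base case (m = 0): h(0) = 6 = 3·(2), so 3 | h(0).
Inductive step: assume the claim holds for m = j, i.e. 3 | h(j). Then
h(j+1) = 3·2^(j+1) + 3 = 2·(3·2^j + 3) - 3 = 2·h(j) - 3. The first term is divisible by 3 by the inductive hypothesis, and -3 is divisible by 3. Hence 3 | h(j+1).
By the principle of mathematical induction, the result holds for all m ≥ 0.
Therefore the largest such d is 3.

d = 3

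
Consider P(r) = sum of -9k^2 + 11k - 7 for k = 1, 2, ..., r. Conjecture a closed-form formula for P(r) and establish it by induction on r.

We claim P(r) = -r(3r^2 - r + 3) for all r ≥ 1.
When r = 1: P(1) = -5, and the closed form gives -5. They agree.
For the inductive step, assume it holds for an arbitrary k ≥ 1, so P(k) = k(-3k^2 + k - 3).
Then P(k+1) = P(k) + (11k - 9(k + 1)^2 + 4) = (k(-3k^2 + k - 3)) + (11k - 9(k + 1)^2 + 4).
Simplifying, P(k+1) = -(k + 1)(3k^2 + 5k + 5) = -(k+1)(3(k+1)^2 - (k+1) + 3),
which is the closed form with r = k+1.
By induction, the statement is established for all r ≥ 1.

P(r) = -r(3r^2 - r + 3)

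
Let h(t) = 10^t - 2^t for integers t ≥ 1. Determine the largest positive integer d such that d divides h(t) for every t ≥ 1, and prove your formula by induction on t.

Computing the first values: h(1) = 8 and h(2) = 96; gcd(8, 96) = 8, so d ≤ 8.
We prove 8 | 10^t - 2^t for all t ≥ 1 by induction on t.
When t = 1: h(1) = 8 = 8·(1), so 8 | h(1).
Inductive step: assume the claim holds for t = i, i.e. 8 | h(i). Then
10^{i+1} − 2^{i+1} = 10·10^i − 2·2^i = 10·(10^i − 2^i) + (8)·2^i. The first term is divisible by 8 by the inductive hypothesis, and the second term (8)·2^i is divisible by 8 since 8 | 8. Hence 8 | h(i+1).
Hence, by induction on t, the claim holds for every t ≥ 1.
Therefore the largest such d is 8.

d = 8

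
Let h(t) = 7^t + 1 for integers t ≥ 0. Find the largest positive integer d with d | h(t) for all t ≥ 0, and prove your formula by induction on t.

d = 2

Computing the first values: h(0) = 2 and h(1) = 8; gcd(2, 8) = 2, so d ≤ 2.
We prove 2 | 7^t + 1 for all t ≥ 0 by induction on t.
When t = 0: h(0) = 2 = 2·(1), so 2 | h(0).
Suppose the result is true for t = i, i.e. 2 | h(i). Then
h(i+1) = 7^(i+1) + 1 = 7·(7^i + 1) - 6 = 7·h(i) - 6. The first term is divisible by 2 by the inductive hypothesis, and -6 is divisible by 2. Hence 2 | h(i+1).
By induction, the statement is established for all t ≥ 0.
Therefore the largest such d is 2.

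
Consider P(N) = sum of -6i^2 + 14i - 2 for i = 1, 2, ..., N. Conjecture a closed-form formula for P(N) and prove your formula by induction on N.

We claim P(N) = -2N(N^2 - 2N - 2) for all N ≥ 1.
Base step (N = 1): P(1) = 6, and the closed form gives 6. They agree.
Suppose the result is true for N = i, so P(i) = 2i(-i^2 + 2i + 2).
Then P(i+1) = P(i) + (-6i^2 + 2i + 6) = (2i(-i^2 + 2i + 2)) + (-6i^2 + 2i + 6).
Simplifying, P(i+1) = -2(i + 1)(i^2 - 3) = -2(i+1)((i+1)^2 - 2(i+1) - 2),
which is the closed form with N = i+1.
This completes the induction.

P(N) = -2N(N^2 - 2N - 2)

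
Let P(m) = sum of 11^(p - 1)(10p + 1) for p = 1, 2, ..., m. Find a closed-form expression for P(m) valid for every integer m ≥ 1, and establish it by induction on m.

P(m) = 11^m·m

We claim P(m) = 11^m·m for all m ≥ 1.
When m = 1: P(1) = 11, and the closed form gives 11. They agree.
Suppose the result is true for m = p, so P(p) = 11^p·p.
Then P(p+1) = P(p) + (11^p(10p + 11)) = (11^p·p) + (11^p(10p + 11)).
Simplifying, P(p+1) = 11^(p + 1)(p + 1) = 11^(p+1)·(p+1),
which is the closed form with m = p+1.
Hence, by induction on m, the claim holds for every m ≥ 1.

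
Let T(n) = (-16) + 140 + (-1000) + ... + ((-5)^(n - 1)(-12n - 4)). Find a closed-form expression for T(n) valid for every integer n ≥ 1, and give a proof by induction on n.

We claim T(n) = (-5)^n(2n + 1) - 1 for all n ≥ 1.
When n = 1: T(1) = -16, and the closed form gives -16. They agree.
Suppose the result is true for n = i, so T(i) = (-5)^i(2i + 1) - 1.
Then T(i+1) = T(i) + ((-5)^i(-12i - 16)) = ((-5)^i(2i + 1) - 1) + ((-5)^i(-12i - 16)).
Simplifying, T(i+1) = -10(-5)^i·i - 15(-5)^i - 1 = (-5)^(i+1)(2(i+1) + 1) - 1,
which is the closed form with n = i+1.
Hence, by induction on n, the claim holds for every n ≥ 1.

T(n) = (-5)^n(2n + 1) - 1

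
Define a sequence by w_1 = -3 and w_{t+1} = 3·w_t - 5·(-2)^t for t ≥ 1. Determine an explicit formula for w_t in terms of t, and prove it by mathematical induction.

w_t = (-2)^t - 3^(t - 1)

Computing the first terms: w_1 = -3, w_2 = 1, w_3 = -17. This suggests w_t = (-2)^t - 3^(t - 1).
For the base case t = 1: the formula gives -3 = -3 = w_1.
Inductive step: assume the claim holds for t = i, so w_i = (-2)^i - 3^(i - 1).
Then w_{i+1} = 3·w_i - 5·(-2)^i = 3·((-2)^i - 3^(i - 1)) - 5·(-2)^i = (-2)^(i + 1) - 3^i = (-2)^(i+1) - 3^((i+1) - 1),
which is the claimed formula at t = i+1.
By the principle of mathematical induction, the result holds for all t ≥ 1.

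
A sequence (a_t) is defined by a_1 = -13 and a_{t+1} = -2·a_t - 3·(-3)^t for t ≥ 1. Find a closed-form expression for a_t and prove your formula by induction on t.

a_t = -(-2)^(t + 1) - (-3)^(t + 1)

Computing the first terms: a_1 = -13, a_2 = 35, a_3 = -97. This suggests a_t = -(-2)^(t + 1) - (-3)^(t + 1).
When t = 1: the formula gives -13 = -13 = a_1.
For the inductive step, assume it holds for an arbitrary p ≥ 1, so a_p = -(-2)^(p + 1) - (-3)^(p + 1).
Then a_{p+1} = -2·a_p - 3·(-3)^p = -2·(-(-2)^(p + 1) - (-3)^(p + 1)) - 3·(-3)^p = -(-2)^(p + 2) - (-3)^(p + 2) = -(-2)^((p+1) + 1) - (-3)^((p+1) + 1),
which is the claimed formula at t = p+1.
By induction, the statement is established for all t ≥ 1.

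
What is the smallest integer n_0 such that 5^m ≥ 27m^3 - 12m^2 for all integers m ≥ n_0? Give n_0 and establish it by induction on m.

At m = 4: 625 < 1536, so the inequality fails and n_0 ≥ 5. We prove 5^m ≥ 27m^3 - 12m^2 for all m ≥ 5.
Base step (m = 5): 5^m = 3125 and 27m^3 - 12m^2 = 3075, so 3125 ≥ 3075.
Inductive step: suppose the statement holds for some i ≥ 5, so 5^i ≥ 27i^3 - 12i^2.
Then 5^(i + 1) = 5·(5^i) ≥ 5·(27i^3 - 12i^2).
Also, for i ≥ 5 we have 5·(27i^3 - 12i^2) ≥ 27(i+1)^3 - 12(i+1)^2, since 5·(27i^3 - 12i^2) − (27(i+1)^3 - 12(i+1)^2) = 108i^3 - 129i^2 - 57i - 15, which is nonnegative for all i ≥ 5.
Combining, 5^(i + 1) ≥ 27(i+1)^3 - 12(i+1)^2.
This completes the induction.
Hence the smallest such n_0 is 5.

n_0 = 5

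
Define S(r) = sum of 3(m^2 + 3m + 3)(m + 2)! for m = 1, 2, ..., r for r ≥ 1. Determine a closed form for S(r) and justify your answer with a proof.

S(r) = (3r + 3)(r + 3)! - 18

We claim S(r) = (3r + 3)(r + 3)! - 18 for all r ≥ 1.
For the base case r = 1: S(1) = 126, and the closed form gives 126. They agree.
For the inductive step, assume it holds for an arbitrary m ≥ 1, so S(m) = (3m + 3)(m + 3)! - 18.
Then S(m+1) = S(m) + (3(m^2 + 5m + 7)(m + 3)!) = ((3m + 3)(m + 3)! - 18) + (3(m^2 + 5m + 7)(m + 3)!).
Simplifying, S(m+1) = (3(m+1) + 3)((m+1) + 3)! - 18,
which is the closed form with r = m+1.
Hence, by induction on r, the claim holds for every r ≥ 1.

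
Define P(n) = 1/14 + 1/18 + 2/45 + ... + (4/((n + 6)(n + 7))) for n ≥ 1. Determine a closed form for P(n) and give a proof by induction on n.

P(n) = 4n/(7(n + 7))

We claim P(n) = 4n/(7(n + 7)) for all n ≥ 1.
When n = 1: P(1) = 1/14, and the closed form gives 1/14. They agree.
Suppose the result is true for n = j, so P(j) = 4j/(7(j + 7)).
Then P(j+1) = P(j) + (4/((j + 7)(j + 8))) = (4j/(7(j + 7))) + (4/((j + 7)(j + 8))).
Simplifying, P(j+1) = 4(j + 1)/(7(j + 8)) = 4(j+1)/(7((j+1) + 7)),
which is the closed form with n = j+1.
This completes the induction.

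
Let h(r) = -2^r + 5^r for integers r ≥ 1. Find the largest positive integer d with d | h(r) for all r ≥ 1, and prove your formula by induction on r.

Computing the first values: h(1) = 3 and h(2) = 21; gcd(3, 21) = 3, so d ≤ 3.
We prove 3 | -2^r + 5^r for all r ≥ 1 by induction on r.
Base step (r = 1): h(1) = 3 = 3·(1), so 3 | h(1).
Suppose the result is true for r = p, i.e. 3 | h(p). Then
5^{p+1} − 2^{p+1} = 5·5^p − 2·2^p = 5·(5^p − 2^p) + (3)·2^p. The first term is divisible by 3 by the inductive hypothesis, and the second term (3)·2^p is divisible by 3 since 3 | 3. Hence 3 | h(p+1).
Hence, by induction on r, the claim holds for every r ≥ 1.
Therefore the largest such d is 3.

d = 3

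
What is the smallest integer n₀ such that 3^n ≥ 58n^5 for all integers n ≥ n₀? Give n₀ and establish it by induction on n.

n₀ = 17

At n = 16: 43046721 < 60817408, so the inequality fails and n₀ ≥ 17. We prove 3^n ≥ 58n^5 for all n ≥ 17.
Base step (n = 17): 3^n = 129140163 and 58n^5 = 82351706, so 129140163 ≥ 82351706.
Inductive step: suppose the statement holds for some k ≥ 17, so 3^k ≥ 58k^5.
Then 3^(k + 1) = 3·(3^k) ≥ 3·(58k^5).
Also, for k ≥ 17 we have 3·(58k^5) ≥ 58(k+1)^5, since 3 ≥ (1 + 1/k)^5 for all k ≥ 17.
Combining, 3^(k + 1) ≥ 58(k+1)^5.
This completes the induction.
Hence the smallest such n₀ is 17.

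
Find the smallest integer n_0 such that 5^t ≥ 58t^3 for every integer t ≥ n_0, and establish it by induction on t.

n_0 = 6

At t = 5: 3125 < 7250, so the inequality fails and n_0 ≥ 6. We prove 5^t ≥ 58t^3 for all t ≥ 6.
Base case (t = 6): 5^t = 15625 and 58t^3 = 12528, so 15625 ≥ 12528.
Suppose the result is true for t = r, so 5^r ≥ 58r^3.
Then 5^(r + 1) = 5·(5^r) ≥ 5·(58r^3).
Also, for r ≥ 6 we have 5·(58r^3) ≥ 58(r+1)^3, since 5 ≥ (1 + 1/r)^3 for all r ≥ 6.
Combining, 5^(r + 1) ≥ 58(r+1)^3.
Hence, by induction on t, the claim holds for every t ≥ 6.
Hence the smallest such n_0 is 6.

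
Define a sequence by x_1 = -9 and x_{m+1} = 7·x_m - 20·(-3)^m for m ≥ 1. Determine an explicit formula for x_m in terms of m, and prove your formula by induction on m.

Computing the first terms: x_1 = -9, x_2 = -3, x_3 = -201. This suggests x_m = 2(-3)^m - 3·7^(m - 1).
Base step (m = 1): the formula gives -9 = -9 = x_1.
For the inductive step, assume it holds for an arbitrary k ≥ 1, so x_k = 2(-3)^k - 3·7^(k - 1).
Then x_{k+1} = 7·x_k - 20·(-3)^k = 7·(2(-3)^k - 3·7^(k - 1)) - 20·(-3)^k = 2(-3)^(k + 1) - 3·7^k = 2(-3)^(k+1) - 3·7^((k+1) - 1),
which is the claimed formula at m = k+1.
By induction, the statement is established for all m ≥ 1.

x_m = 2(-3)^m - 3·7^(m - 1)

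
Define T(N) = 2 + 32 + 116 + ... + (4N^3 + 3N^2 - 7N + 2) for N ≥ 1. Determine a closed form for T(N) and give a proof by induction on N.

We claim T(N) = N(N^3 + 3N^2 - N - 1) for all N ≥ 1.
Base case (N = 1): T(1) = 2, and the closed form gives 2. They agree.
Inductive step: assume the claim holds for N = k, so T(k) = k(k^3 + 3k^2 - k - 1).
Then T(k+1) = T(k) + (4k^3 + 15k^2 + 11k + 2) = (k(k^3 + 3k^2 - k - 1)) + (4k^3 + 15k^2 + 11k + 2).
Simplifying, T(k+1) = (k + 1)(k^3 + 6k^2 + 8k + 2) = (k+1)((k+1)^3 + 3(k+1)^2 - (k+1) - 1),
which is the closed form with N = k+1.
Hence, by induction on N, the claim holds for every N ≥ 1.

T(N) = N(N^3 + 3N^2 - N - 1)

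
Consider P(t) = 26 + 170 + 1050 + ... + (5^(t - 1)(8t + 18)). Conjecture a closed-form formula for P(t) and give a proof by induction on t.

We claim P(t) = 2·5^t(t + 2) - 4 for all t ≥ 1.
For the base case t = 1: P(1) = 26, and the closed form gives 26. They agree.
Suppose the result is true for t = m, so P(m) = 2·5^m(m + 2) - 4.
Then P(m+1) = P(m) + (5^m(8m + 26)) = (2·5^m(m + 2) - 4) + (5^m(8m + 26)).
Simplifying, P(m+1) = 10·5^m·m + 30·5^m - 4 = 2·5^(m+1)((m+1) + 2) - 4,
which is the closed form with t = m+1.
Hence, by induction on t, the claim holds for every t ≥ 1.

P(t) = 2·5^t(t + 2) - 4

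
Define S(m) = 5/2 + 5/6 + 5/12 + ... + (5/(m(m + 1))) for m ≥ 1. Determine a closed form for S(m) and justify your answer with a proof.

We claim S(m) = 5m/(m + 1) for all m ≥ 1.
Base case (m = 1): S(1) = 5/2, and the closed form gives 5/2. They agree.
For the inductive step, assume it holds for an arbitrary r ≥ 1, so S(r) = 5r/(r + 1).
Then S(r+1) = S(r) + (5/((r + 1)(r + 2))) = (5r/(r + 1)) + (5/((r + 1)(r + 2))).
Simplifying, S(r+1) = 5(r + 1)/(r + 2) = 5(r+1)/((r+1) + 1),
which is the closed form with m = r+1.
By the principle of mathematical induction, the result holds for all m ≥ 1.

S(m) = 5m/(m + 1)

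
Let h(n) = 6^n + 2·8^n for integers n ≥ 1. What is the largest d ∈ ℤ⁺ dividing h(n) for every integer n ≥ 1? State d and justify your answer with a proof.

Computing the first values: h(1) = 22 and h(2) = 164; gcd(22, 164) = 2, so d ≤ 2.
We prove 2 | 6^n + 2·8^n for all n ≥ 1 by induction on n.
For the base case n = 1: h(1) = 22 = 2·(11), so 2 | h(1).
Inductive step: assume the claim holds for n = k, i.e. 2 | h(k). Then
h(k+1) − 8·h(k) = (6^(k+1) + 2·8^(k+1)) − 8·(6^k + 2·8^k) = (1)·6^k·(6 − 8) = (-2)·6^k. Since 2 | h(k) by the inductive hypothesis, 2 | 8·h(k); and 2 | -2 since -2 = 2·-1. Therefore 2 | h(k+1).
By induction, the statement is established for all n ≥ 1.
Therefore the largest such d is 2.

d = 2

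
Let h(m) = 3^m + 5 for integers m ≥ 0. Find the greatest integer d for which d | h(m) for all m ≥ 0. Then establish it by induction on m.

d = 2

Computing the first values: h(0) = 6 and h(1) = 8; gcd(6, 8) = 2, so d ≤ 2.
We prove 2 | 3^m + 5 for all m ≥ 0 by induction on m.
Base step (m = 0): h(0) = 6 = 2·(3), so 2 | h(0).
Inductive step: assume the claim holds for m = p, i.e. 2 | h(p). Then
h(p+1) = 3^(p+1) + 5 = 3·(3^p + 5) - 10 = 3·h(p) - 10. The first term is divisible by 2 by the inductive hypothesis, and -10 is divisible by 2. Hence 2 | h(p+1).
By induction, the statement is established for all m ≥ 0.
Therefore the largest such d is 2.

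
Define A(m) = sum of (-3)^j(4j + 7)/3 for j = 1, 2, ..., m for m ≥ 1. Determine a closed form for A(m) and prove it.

A(m) = (-3)^m(m + 2) - 2

We claim A(m) = (-3)^m(m + 2) - 2 for all m ≥ 1.
Base case (m = 1): A(1) = -11, and the closed form gives -11. They agree.
Inductive step: suppose the statement holds for some j ≥ 1, so A(j) = (-3)^j(j + 2) - 2.
Then A(j+1) = A(j) + ((-3)^j(-4j - 11)) = ((-3)^j(j + 2) - 2) + ((-3)^j(-4j - 11)).
Simplifying, A(j+1) = -3(-3)^j·j - 9(-3)^j - 2 = (-3)^(j+1)((j+1) + 2) - 2,
which is the closed form with m = j+1.
By induction, the statement is established for all m ≥ 1.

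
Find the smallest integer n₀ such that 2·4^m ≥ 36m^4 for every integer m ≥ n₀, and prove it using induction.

At m = 8: 131072 < 147456, so the inequality fails and n₀ ≥ 9. We prove 2·4^m ≥ 36m^4 for all m ≥ 9.
Base case (m = 9): 2·4^m = 524288 and 36m^4 = 236196, so 524288 ≥ 236196.
Suppose the result is true for m = j, so 2·4^j ≥ 36j^4.
Then 2·4^(j + 1) = 4·(2·4^j) ≥ 4·(36j^4).
Also, for j ≥ 9 we have 4·(36j^4) ≥ 36(j+1)^4, since 4 ≥ (1 + 1/j)^4 for all j ≥ 9.
Combining, 2·4^(j + 1) ≥ 36(j+1)^4.
Hence, by induction on m, the claim holds for every m ≥ 9.
Hence the smallest such n₀ is 9.

n₀ = 9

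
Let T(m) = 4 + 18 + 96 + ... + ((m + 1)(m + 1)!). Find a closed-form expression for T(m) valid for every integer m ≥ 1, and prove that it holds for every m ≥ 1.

T(m) = (m + 2)! - 2

We claim T(m) = (m + 2)! - 2 for all m ≥ 1.
For the base case m = 1: T(1) = 4, and the closed form gives 4. They agree.
Suppose the result is true for m = r, so T(r) = (r + 2)! - 2.
Then T(r+1) = T(r) + ((r + 2)(r + 2)!) = ((r + 2)! - 2) + ((r + 2)(r + 2)!).
Simplifying, T(r+1) = ((r+1) + 2)! - 2,
which is the closed form with m = r+1.
By the principle of mathematical induction, the result holds for all m ≥ 1.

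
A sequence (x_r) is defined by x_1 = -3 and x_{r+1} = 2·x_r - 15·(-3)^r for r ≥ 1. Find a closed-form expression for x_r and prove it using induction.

Computing the first terms: x_1 = -3, x_2 = 39, x_3 = -57. This suggests x_r = -(-3)^(r + 1) + 3·2^r.
For the base case r = 1: the formula gives -3 = -3 = x_1.
For the inductive step, assume it holds for an arbitrary i ≥ 1, so x_i = -(-3)^(i + 1) + 3·2^i.
Then x_{i+1} = 2·x_i - 15·(-3)^i = 2·(-(-3)^(i + 1) + 3·2^i) - 15·(-3)^i = -(-3)^(i + 2) + 3·2^(i + 1) = -(-3)^((i+1) + 1) + 3·2^(i+1),
which is the claimed formula at r = i+1.
By the principle of mathematical induction, the result holds for all r ≥ 1.

x_r = -(-3)^(r + 1) + 3·2^r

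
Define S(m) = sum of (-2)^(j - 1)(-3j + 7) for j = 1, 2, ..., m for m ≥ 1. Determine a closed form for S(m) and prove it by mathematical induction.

We claim S(m) = (-2)^m(m - 2) + 2 for all m ≥ 1.
When m = 1: S(1) = 4, and the closed form gives 4. They agree.
Inductive step: suppose the statement holds for some j ≥ 1, so S(j) = (-2)^j(j - 2) + 2.
Then S(j+1) = S(j) + ((-2)^j(-3j + 4)) = ((-2)^j(j - 2) + 2) + ((-2)^j(-3j + 4)).
Simplifying, S(j+1) = -2(-2)^j·j + 2(-2)^j + 2 = (-2)^(j+1)((j+1) - 2) + 2,
which is the closed form with m = j+1.
Hence, by induction on m, the claim holds for every m ≥ 1.

S(m) = (-2)^m(m - 2) + 2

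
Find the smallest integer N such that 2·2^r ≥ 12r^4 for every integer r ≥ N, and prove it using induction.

N = 20

At r = 19: 1048576 < 1563852, so the inequality fails and N ≥ 20. We prove 2·2^r ≥ 12r^4 for all r ≥ 20.
For the base case r = 20: 2·2^r = 2097152 and 12r^4 = 1920000, so 2097152 ≥ 1920000.
Inductive step: suppose the statement holds for some m ≥ 20, so 2·2^m ≥ 12m^4.
Then 2·2^(m + 1) = 2·(2·2^m) ≥ 2·(12m^4).
Also, for m ≥ 20 we have 2·(12m^4) ≥ 12(m+1)^4, since 2 ≥ (1 + 1/m)^4 for all m ≥ 20.
Combining, 2·2^(m + 1) ≥ 12(m+1)^4.
This completes the induction.
Hence the smallest such N is 20.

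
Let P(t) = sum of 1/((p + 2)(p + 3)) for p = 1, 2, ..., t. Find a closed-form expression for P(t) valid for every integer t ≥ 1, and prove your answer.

P(t) = t/(3(t + 3))

We claim P(t) = t/(3(t + 3)) for all t ≥ 1.
When t = 1: P(1) = 1/12, and the closed form gives 1/12. They agree.
For the inductive step, assume it holds for an arbitrary p ≥ 1, so P(p) = p/(3(p + 3)).
Then P(p+1) = P(p) + (1/((p + 3)(p + 4))) = (p/(3(p + 3))) + (1/((p + 3)(p + 4))).
Simplifying, P(p+1) = (p + 1)/(3(p + 4)) = (p+1)/(3((p+1) + 3)),
which is the closed form with t = p+1.
By induction, the statement is established for all t ≥ 1.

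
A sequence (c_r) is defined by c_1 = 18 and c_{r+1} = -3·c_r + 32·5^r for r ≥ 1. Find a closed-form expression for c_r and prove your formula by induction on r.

Computing the first terms: c_1 = 18, c_2 = 106, c_3 = 482. This suggests c_r = -2(-3)^(r - 1) + 4·5^r.
For the base case r = 1: the formula gives 18 = 18 = c_1.
Inductive step: suppose the statement holds for some j ≥ 1, so c_j = -2(-3)^(j - 1) + 4·5^j.
Then c_{j+1} = -3·c_j + 32·5^j = -3·(-2(-3)^(j - 1) + 4·5^j) + 32·5^j = -2(-3)^j + 4·5^(j + 1) = -2(-3)^((j+1) - 1) + 4·5^(j+1),
which is the claimed formula at r = j+1.
Hence, by induction on r, the claim holds for every r ≥ 1.

c_r = -2(-3)^(r - 1) + 4·5^r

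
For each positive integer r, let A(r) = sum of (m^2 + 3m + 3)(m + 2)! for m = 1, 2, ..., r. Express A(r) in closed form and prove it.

We claim A(r) = (r + 1)(r + 3)! - 6 for all r ≥ 1.
When r = 1: A(1) = 42, and the closed form gives 42. They agree.
Inductive step: assume the claim holds for r = m, so A(m) = (m + 1)(m + 3)! - 6.
Then A(m+1) = A(m) + ((m^2 + 5m + 7)(m + 3)!) = ((m + 1)(m + 3)! - 6) + ((m^2 + 5m + 7)(m + 3)!).
Simplifying, A(m+1) = ((m+1) + 1)((m+1) + 3)! - 6,
which is the closed form with r = m+1.
This completes the induction.

A(r) = (r + 1)(r + 3)! - 6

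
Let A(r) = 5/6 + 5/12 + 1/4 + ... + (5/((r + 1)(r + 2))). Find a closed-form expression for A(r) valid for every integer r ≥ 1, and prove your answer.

A(r) = 5r/(2(r + 2))

We claim A(r) = 5r/(2(r + 2)) for all r ≥ 1.
Base step (r = 1): A(1) = 5/6, and the closed form gives 5/6. They agree.
For the inductive step, assume it holds for an arbitrary p ≥ 1, so A(p) = 5p/(2(p + 2)).
Then A(p+1) = A(p) + (5/((p + 2)(p + 3))) = (5p/(2(p + 2))) + (5/((p + 2)(p + 3))).
Simplifying, A(p+1) = 5(p + 1)/(2(p + 3)) = 5(p+1)/(2((p+1) + 2)),
which is the closed form with r = p+1.
This completes the induction.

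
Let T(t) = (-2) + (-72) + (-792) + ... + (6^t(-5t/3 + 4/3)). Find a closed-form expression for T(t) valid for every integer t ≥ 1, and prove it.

We claim T(t) = 2·6^t(-t + 1) - 2 for all t ≥ 1.
Base step (t = 1): T(1) = -2, and the closed form gives -2. They agree.
Inductive step: assume the claim holds for t = p, so T(p) = 2·6^p(-p + 1) - 2.
Then T(p+1) = T(p) + (6^p(-10p - 2)) = (2·6^p(-p + 1) - 2) + (6^p(-10p - 2)).
Simplifying, T(p+1) = -12·6^p·p - 2 = 2·6^(p+1)(-(p+1) + 1) - 2,
which is the closed form with t = p+1.
By induction, the statement is established for all t ≥ 1.

T(t) = 2·6^t(-t + 1) - 2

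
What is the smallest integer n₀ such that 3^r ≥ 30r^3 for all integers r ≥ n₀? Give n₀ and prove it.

At r = 9: 19683 < 21870, so the inequality fails and n₀ ≥ 10. We prove 3^r ≥ 30r^3 for all r ≥ 10.
Base step (r = 10): 3^r = 59049 and 30r^3 = 30000, so 59049 ≥ 30000.
Inductive step: assume the claim holds for r = j, so 3^j ≥ 30j^3.
Then 3^(j + 1) = 3·(3^j) ≥ 3·(30j^3).
Also, for j ≥ 10 we have 3·(30j^3) ≥ 30(j+1)^3, since 3 ≥ (1 + 1/j)^3 for all j ≥ 10.
Combining, 3^(j + 1) ≥ 30(j+1)^3.
This completes the induction.
Hence the smallest such n₀ is 10.

n₀ = 10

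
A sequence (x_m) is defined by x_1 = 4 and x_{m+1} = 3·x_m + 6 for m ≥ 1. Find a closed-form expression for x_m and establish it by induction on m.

Computing the first terms: x_1 = 4, x_2 = 18, x_3 = 60. This suggests x_m = 7·3^(m - 1) - 3.
When m = 1: the formula gives 4 = 4 = x_1.
Inductive step: suppose the statement holds for some k ≥ 1, so x_k = 7·3^(k - 1) - 3.
Then x_{k+1} = 3·x_k + 6 = 3·(7·3^(k - 1) - 3) + 6 = 7·3^k - 3 = 7·3^((k+1) - 1) - 3,
which is the claimed formula at m = k+1.
This completes the induction.

x_m = 7·3^(m - 1) - 3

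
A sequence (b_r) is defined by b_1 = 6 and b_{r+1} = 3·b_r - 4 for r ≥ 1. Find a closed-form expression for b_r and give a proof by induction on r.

b_r = 4·3^(r - 1) + 2

Computing the first terms: b_1 = 6, b_2 = 14, b_3 = 38. This suggests b_r = 4·3^(r - 1) + 2.
For the base case r = 1: the formula gives 6 = 6 = b_1.
Inductive step: assume the claim holds for r = j, so b_j = 4·3^(j - 1) + 2.
Then b_{j+1} = 3·b_j - 4 = 3·(4·3^(j - 1) + 2) - 4 = 4·3^j + 2 = 4·3^((j+1) - 1) + 2,
which is the claimed formula at r = j+1.
By the principle of mathematical induction, the result holds for all r ≥ 1.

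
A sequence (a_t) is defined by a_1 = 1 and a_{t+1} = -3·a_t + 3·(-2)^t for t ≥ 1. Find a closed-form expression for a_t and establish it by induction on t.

a_t = 3(-2)^t + 7(-3)^(t - 1)

Computing the first terms: a_1 = 1, a_2 = -9, a_3 = 39. This suggests a_t = 3(-2)^t + 7(-3)^(t - 1).
For the base case t = 1: the formula gives 1 = 1 = a_1.
For the inductive step, assume it holds for an arbitrary k ≥ 1, so a_k = 3(-2)^k + 7(-3)^(k - 1).
Then a_{k+1} = -3·a_k + 3·(-2)^k = -3·(3(-2)^k + 7(-3)^(k - 1)) + 3·(-2)^k = 3(-2)^(k + 1) + 7(-3)^k = 3(-2)^(k+1) + 7(-3)^((k+1) - 1),
which is the claimed formula at t = k+1.
This completes the induction.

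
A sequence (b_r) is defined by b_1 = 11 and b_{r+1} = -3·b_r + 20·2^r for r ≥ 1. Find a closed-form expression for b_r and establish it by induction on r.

b_r = -(-3)^r + 2^(r + 2)

Computing the first terms: b_1 = 11, b_2 = 7, b_3 = 59. This suggests b_r = -(-3)^r + 2^(r + 2).
Base step (r = 1): the formula gives 11 = 11 = b_1.
Inductive step: suppose the statement holds for some j ≥ 1, so b_j = -(-3)^j + 2^(j + 2).
Then b_{j+1} = -3·b_j + 20·2^j = -3·(-(-3)^j + 2^(j + 2)) + 20·2^j = -(-3)^(j + 1) + 2^(j + 3) = -(-3)^(j+1) + 2^((j+1) + 2),
which is the claimed formula at r = j+1.
This completes the induction.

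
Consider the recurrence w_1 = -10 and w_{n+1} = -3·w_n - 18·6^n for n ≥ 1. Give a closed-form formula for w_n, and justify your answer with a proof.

Computing the first terms: w_1 = -10, w_2 = -78, w_3 = -414. This suggests w_n = 2(-3)^(n - 1) - 2·6^n.
Base case (n = 1): the formula gives -10 = -10 = w_1.
Inductive step: assume the claim holds for n = r, so w_r = 2(-3)^(r - 1) - 2·6^r.
Then w_{r+1} = -3·w_r - 18·6^r = -3·(2(-3)^(r - 1) - 2·6^r) - 18·6^r = 2(-3)^r - 2·6^(r + 1) = 2(-3)^((r+1) - 1) - 2·6^(r+1),
which is the claimed formula at n = r+1.
By the principle of mathematical induction, the result holds for all n ≥ 1.

w_n = 2(-3)^(n - 1) - 2·6^n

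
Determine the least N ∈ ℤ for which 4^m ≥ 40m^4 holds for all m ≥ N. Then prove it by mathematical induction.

At m = 9: 262144 < 262440, so the inequality fails and N ≥ 10. We prove 4^m ≥ 40m^4 for all m ≥ 10.
For the base case m = 10: 4^m = 1048576 and 40m^4 = 400000, so 1048576 ≥ 400000.
Suppose the result is true for m = k, so 4^k ≥ 40k^4.
Then 4^(k + 1) = 4·(4^k) ≥ 4·(40k^4).
Also, for k ≥ 10 we have 4·(40k^4) ≥ 40(k+1)^4, since 4 ≥ (1 + 1/k)^4 for all k ≥ 10.
Combining, 4^(k + 1) ≥ 40(k+1)^4.
This completes the induction.
Hence the smallest such N is 10.

N = 10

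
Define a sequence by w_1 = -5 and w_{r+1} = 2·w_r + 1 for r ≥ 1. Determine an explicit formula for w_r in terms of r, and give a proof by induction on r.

Computing the first terms: w_1 = -5, w_2 = -9, w_3 = -17. This suggests w_r = -2^(r + 1) - 1.
Base step (r = 1): the formula gives -5 = -5 = w_1.
Inductive step: suppose the statement holds for some k ≥ 1, so w_k = -2^(k + 1) - 1.
Then w_{k+1} = 2·w_k + 1 = 2·(-2^(k + 1) - 1) + 1 = -2^(k + 2) - 1 = -2^((k+1) + 1) - 1,
which is the claimed formula at r = k+1.
By induction, the statement is established for all r ≥ 1.

w_r = -2^(r + 1) - 1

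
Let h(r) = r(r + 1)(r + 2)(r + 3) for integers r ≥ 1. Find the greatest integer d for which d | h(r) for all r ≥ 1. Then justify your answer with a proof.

Computing the first values: h(1) = 24 and h(2) = 120; gcd(24, 120) = 24, so d ≤ 24.
We prove 24 | r(r + 1)(r + 2)(r + 3) for all r ≥ 1 by induction on r.
When r = 1: h(1) = 24 = 24·(1), so 24 | h(1).
For the inductive step, assume it holds for an arbitrary i ≥ 1, i.e. 24 | h(i). Then
h(i+1) − h(i) = (i+1)·(i+2)·(i+3)·(i+4) − i·(i+1)·(i+2)·(i+3) = (i+1)·(i+2)·(i+3)·[(i+4) − i] = 4·(i+1)·(i+2)·(i+3). The product of 3 consecutive integers is divisible by (3)! = 6, so h(i+1) − h(i) is divisible by 4·6 = 24. By the inductive hypothesis 24 | h(i), hence 24 | h(i+1).
This completes the induction.
Therefore the largest such d is 24.

d = 24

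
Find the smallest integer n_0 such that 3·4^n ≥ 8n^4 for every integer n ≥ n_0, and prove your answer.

At n = 5: 3072 < 5000, so the inequality fails and n_0 ≥ 6. We prove 3·4^n ≥ 8n^4 for all n ≥ 6.
When n = 6: 3·4^n = 12288 and 8n^4 = 10368, so 12288 ≥ 10368.
Inductive step: assume the claim holds for n = j, so 3·4^j ≥ 8j^4.
Then 3·4^(j + 1) = 4·(3·4^j) ≥ 4·(8j^4).
Also, for j ≥ 6 we have 4·(8j^4) ≥ 8(j+1)^4, since 4 ≥ (1 + 1/j)^4 for all j ≥ 6.
Combining, 3·4^(j + 1) ≥ 8(j+1)^4.
Hence, by induction on n, the claim holds for every n ≥ 6.
Hence the smallest such n_0 is 6.

n_0 = 6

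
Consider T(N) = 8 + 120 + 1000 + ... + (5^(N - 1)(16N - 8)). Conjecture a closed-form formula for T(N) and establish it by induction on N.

T(N) = 5^N(4N - 3) + 3

We claim T(N) = 5^N(4N - 3) + 3 for all N ≥ 1.
When N = 1: T(1) = 8, and the closed form gives 8. They agree.
Suppose the result is true for N = r, so T(r) = 5^r(4r - 3) + 3.
Then T(r+1) = T(r) + (5^r(16r + 8)) = (5^r(4r - 3) + 3) + (5^r(16r + 8)).
Simplifying, T(r+1) = 20·5^r·r + 5·5^r + 3 = 5^(r+1)(4(r+1) - 3) + 3,
which is the closed form with N = r+1.
This completes the induction.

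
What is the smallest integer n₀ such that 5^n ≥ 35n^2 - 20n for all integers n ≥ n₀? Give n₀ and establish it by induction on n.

At n = 3: 125 < 255, so the inequality fails and n₀ ≥ 4. We prove 5^n ≥ 35n^2 - 20n for all n ≥ 4.
Base step (n = 4): 5^n = 625 and 35n^2 - 20n = 480, so 625 ≥ 480.
For the inductive step, assume it holds for an arbitrary j ≥ 4, so 5^j ≥ 35j^2 - 20j.
Then 5^(j + 1) = 5·(5^j) ≥ 5·(35j^2 - 20j).
Also, for j ≥ 4 we have 5·(35j^2 - 20j) ≥ 35(j+1)^2 - 20(j+1), since 5·(35j^2 - 20j) − (35(j+1)^2 - 20(j+1)) = 140j^2 - 150j - 15, which is nonnegative for all j ≥ 4.
Combining, 5^(j + 1) ≥ 35(j+1)^2 - 20(j+1).
By induction, the statement is established for all n ≥ 4.
Hence the smallest such n₀ is 4.

n₀ = 4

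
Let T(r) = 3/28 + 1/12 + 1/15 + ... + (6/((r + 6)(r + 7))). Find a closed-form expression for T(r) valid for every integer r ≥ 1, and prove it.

T(r) = 6r/(7(r + 7))

We claim T(r) = 6r/(7(r + 7)) for all r ≥ 1.
When r = 1: T(1) = 3/28, and the closed form gives 3/28. They agree.
For the inductive step, assume it holds for an arbitrary j ≥ 1, so T(j) = 6j/(7(j + 7)).
Then T(j+1) = T(j) + (6/((j + 7)(j + 8))) = (6j/(7(j + 7))) + (6/((j + 7)(j + 8))).
Simplifying, T(j+1) = 6(j + 1)/(7(j + 8)) = 6(j+1)/(7((j+1) + 7)),
which is the closed form with r = j+1.
Hence, by induction on r, the claim holds for every r ≥ 1.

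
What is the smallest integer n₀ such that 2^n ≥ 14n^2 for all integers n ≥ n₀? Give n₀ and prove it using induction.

n₀ = 11

At n = 10: 1024 < 1400, so the inequality fails and n₀ ≥ 11. We prove 2^n ≥ 14n^2 for all n ≥ 11.
When n = 11: 2^n = 2048 and 14n^2 = 1694, so 2048 ≥ 1694.
Inductive step: suppose the statement holds for some i ≥ 11, so 2^i ≥ 14i^2.
Then 2^(i + 1) = 2·(2^i) ≥ 2·(14i^2).
Also, for i ≥ 11 we have 2·(14i^2) ≥ 14(i+1)^2, since 2 ≥ (1 + 1/i)^2 for all i ≥ 11.
Combining, 2^(i + 1) ≥ 14(i+1)^2.
This completes the induction.
Hence the smallest such n₀ is 11.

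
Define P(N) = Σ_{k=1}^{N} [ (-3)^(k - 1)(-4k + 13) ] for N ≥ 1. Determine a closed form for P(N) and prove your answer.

We claim P(N) = (-3)^N(N - 3) + 3 for all N ≥ 1.
Base step (N = 1): P(1) = 9, and the closed form gives 9. They agree.
Suppose the result is true for N = k, so P(k) = (-3)^k(k - 3) + 3.
Then P(k+1) = P(k) + ((-3)^k(-4k + 9)) = ((-3)^k(k - 3) + 3) + ((-3)^k(-4k + 9)).
Simplifying, P(k+1) = -3(-3)^k·k + 6(-3)^k + 3 = (-3)^(k+1)((k+1) - 3) + 3,
which is the closed form with N = k+1.
This completes the induction.

P(N) = (-3)^N(N - 3) + 3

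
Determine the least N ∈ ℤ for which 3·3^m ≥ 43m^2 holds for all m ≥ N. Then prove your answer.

N = 6

At m = 5: 729 < 1075, so the inequality fails and N ≥ 6. We prove 3·3^m ≥ 43m^2 for all m ≥ 6.
When m = 6: 3·3^m = 2187 and 43m^2 = 1548, so 2187 ≥ 1548.
Inductive step: assume the claim holds for m = i, so 3·3^i ≥ 43i^2.
Then 3·3^(i + 1) = 3·(3·3^i) ≥ 3·(43i^2).
Also, for i ≥ 6 we have 3·(43i^2) ≥ 43(i+1)^2, since 3 ≥ (1 + 1/i)^2 for all i ≥ 6.
Combining, 3·3^(i + 1) ≥ 43(i+1)^2.
By the principle of mathematical induction, the result holds for all m ≥ 6.
Hence the smallest such N is 6.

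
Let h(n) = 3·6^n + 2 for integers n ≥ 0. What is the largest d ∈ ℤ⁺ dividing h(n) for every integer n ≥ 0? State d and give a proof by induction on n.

Computing the first values: h(0) = 5 and h(1) = 20; gcd(5, 20) = 5, so d ≤ 5.
We prove 5 | 3·6^n + 2 for all n ≥ 0 by induction on n.
When n = 0: h(0) = 5 = 5·(1), so 5 | h(0).
Inductive step: assume the claim holds for n = j, i.e. 5 | h(j). Then
h(j+1) = 3·6^(j+1) + 2 = 6·(3·6^j + 2) - 10 = 6·h(j) - 10. The first term is divisible by 5 by the inductive hypothesis, and -10 is divisible by 5. Hence 5 | h(j+1).
By the principle of mathematical induction, the result holds for all n ≥ 0.
Therefore the largest such d is 5.

d = 5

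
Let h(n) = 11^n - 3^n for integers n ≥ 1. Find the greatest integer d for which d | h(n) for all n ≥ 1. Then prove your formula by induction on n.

Computing the first values: h(1) = 8 and h(2) = 112; gcd(8, 112) = 8, so d ≤ 8.
We prove 8 | 11^n - 3^n for all n ≥ 1 by induction on n.
Base step (n = 1): h(1) = 8 = 8·(1), so 8 | h(1).
Suppose the result is true for n = j, i.e. 8 | h(j). Then
11^{j+1} − 3^{j+1} = 11·11^j − 3·3^j = 11·(11^j − 3^j) + (8)·3^j. The first term is divisible by 8 by the inductive hypothesis, and the second term (8)·3^j is divisible by 8 since 8 | 8. Hence 8 | h(j+1).
Hence, by induction on n, the claim holds for every n ≥ 1.
Therefore the largest such d is 8.

d = 8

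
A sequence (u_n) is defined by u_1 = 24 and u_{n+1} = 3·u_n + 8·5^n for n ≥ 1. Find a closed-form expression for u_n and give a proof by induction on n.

u_n = 4·3^(n - 1) + 4·5^n

Computing the first terms: u_1 = 24, u_2 = 112, u_3 = 536. This suggests u_n = 4·3^(n - 1) + 4·5^n.
When n = 1: the formula gives 24 = 24 = u_1.
Suppose the result is true for n = p, so u_p = 4·3^(p - 1) + 4·5^p.
Then u_{p+1} = 3·u_p + 8·5^p = 3·(4·3^(p - 1) + 4·5^p) + 8·5^p = 4·3^p + 4·5^(p + 1) = 4·3^((p+1) - 1) + 4·5^(p+1),
which is the claimed formula at n = p+1.
By the principle of mathematical induction, the result holds for all n ≥ 1.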